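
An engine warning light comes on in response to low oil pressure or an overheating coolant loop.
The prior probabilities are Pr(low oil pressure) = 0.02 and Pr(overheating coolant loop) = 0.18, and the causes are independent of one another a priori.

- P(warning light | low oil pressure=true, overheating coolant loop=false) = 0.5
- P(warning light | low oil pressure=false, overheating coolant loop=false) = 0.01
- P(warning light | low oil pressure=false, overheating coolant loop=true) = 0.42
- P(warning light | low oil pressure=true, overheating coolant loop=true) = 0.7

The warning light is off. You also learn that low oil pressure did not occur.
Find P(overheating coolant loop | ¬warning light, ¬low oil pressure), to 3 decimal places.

P(¬warning light | ¬low oil pressure) = 0.99*0.82 + 0.58*0.18 = 0.811800 + 0.104400 = 0.916200
Of this, 0.104400 comes from 0.58*0.18 (the overheating coolant loop=true cases).
Hence the posterior is 0.104400/0.916200 ≈ 0.114.

P(overheating coolant loop | ¬warning light, ¬low oil pressure) ≈ 0.114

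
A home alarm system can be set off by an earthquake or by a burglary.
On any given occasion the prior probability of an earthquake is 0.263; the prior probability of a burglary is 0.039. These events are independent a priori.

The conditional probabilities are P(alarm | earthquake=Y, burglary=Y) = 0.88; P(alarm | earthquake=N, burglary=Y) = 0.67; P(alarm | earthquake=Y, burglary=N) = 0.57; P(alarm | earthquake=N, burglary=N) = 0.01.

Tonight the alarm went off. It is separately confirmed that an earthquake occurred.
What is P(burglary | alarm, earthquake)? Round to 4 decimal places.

Enumerate both values of burglary and weight by the priors:
  P(alarm | earthquake) = 0.57·0.961 + 0.88·0.039
        = 0.547770 + 0.034320 = 0.582090
Keeping only the burglary-present terms gives 0.034320, so
  P(burglary | alarm, earthquake) = 0.034320 / 0.582090 ≈ 0.0590

P(burglary | alarm, earthquake) ≈ 0.0590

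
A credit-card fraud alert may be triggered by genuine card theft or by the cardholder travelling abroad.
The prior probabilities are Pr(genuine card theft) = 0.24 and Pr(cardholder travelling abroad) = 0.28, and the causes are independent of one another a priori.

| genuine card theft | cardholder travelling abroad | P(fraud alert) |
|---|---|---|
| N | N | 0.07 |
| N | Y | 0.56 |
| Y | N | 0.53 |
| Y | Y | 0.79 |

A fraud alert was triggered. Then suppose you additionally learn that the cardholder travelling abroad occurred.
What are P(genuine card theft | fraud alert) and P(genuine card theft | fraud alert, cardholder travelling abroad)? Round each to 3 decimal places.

P(genuine card theft | fraud alert) ≈ 0.479; P(genuine card theft | fraud alert, cardholder travelling abroad) ≈ 0.308

Sum P(fraud alert|·) weighted by the priors over the 4 (genuine card theft, cardholder travelling abroad) configurations:
  P(fraud alert) = 0.07*0.76*0.72 + 0.56*0.76*0.28 + 0.53*0.24*0.72 + 0.79*0.24*0.28
        = 0.038304 + 0.119168 + 0.091584 + 0.053088 = 0.302144
The terms with genuine card theft present sum to 0.144672, so
  P(genuine card theft | fraud alert) = 0.144672 / 0.302144 ≈ 0.479

With the extra evidence:
P(fraud alert | cardholder travelling abroad) = 0.56·0.76 + 0.79·0.24 = 0.425600 + 0.189600 = 0.615200
The genuine card theft-present share is 0.79·0.24 = 0.189600.
Hence the posterior is 0.189600/0.615200 ≈ 0.308.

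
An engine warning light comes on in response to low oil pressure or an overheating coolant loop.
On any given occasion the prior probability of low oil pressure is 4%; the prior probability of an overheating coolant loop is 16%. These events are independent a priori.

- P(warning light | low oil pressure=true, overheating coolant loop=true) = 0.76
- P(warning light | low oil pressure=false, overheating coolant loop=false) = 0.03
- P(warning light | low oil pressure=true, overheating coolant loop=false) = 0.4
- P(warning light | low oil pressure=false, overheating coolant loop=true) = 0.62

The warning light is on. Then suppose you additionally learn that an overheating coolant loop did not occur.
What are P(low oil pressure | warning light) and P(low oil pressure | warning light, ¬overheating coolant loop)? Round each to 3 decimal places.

Enumerate the 4 (low oil pressure, overheating coolant loop) configurations and weight by the priors:
  P(warning light) = 0.03*0.96*0.84 + 0.62*0.96*0.16 + 0.4*0.04*0.84 + 0.76*0.04*0.16
        = 0.024192 + 0.095232 + 0.013440 + 0.004864 = 0.137728
The terms with low oil pressure present sum to 0.018304, so
  P(low oil pressure | warning light) = 0.018304 / 0.137728 ≈ 0.133

With the extra evidence:
For the numerator, keep only low oil pressure=true terms: 0.4·0.04 = 0.016000
Denominator P(warning light | ¬overheating coolant loop): 0.03·0.96 + 0.4·0.04 = 0.044800
Posterior = 0.016000 / 0.044800 ≈ 0.357
With overheating coolant loop excluded, low oil pressure must carry more of the explanatory weight for the warning light.

P(low oil pressure | warning light) ≈ 0.133; P(low oil pressure | warning light, ¬overheating coolant loop) ≈ 0.357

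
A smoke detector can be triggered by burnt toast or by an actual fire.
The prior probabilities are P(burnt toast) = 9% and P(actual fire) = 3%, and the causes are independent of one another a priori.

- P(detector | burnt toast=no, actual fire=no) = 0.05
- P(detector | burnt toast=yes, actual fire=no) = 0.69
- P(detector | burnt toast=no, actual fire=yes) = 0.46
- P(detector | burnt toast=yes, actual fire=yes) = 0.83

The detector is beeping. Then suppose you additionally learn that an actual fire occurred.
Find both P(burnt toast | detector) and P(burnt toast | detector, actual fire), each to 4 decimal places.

P(burnt toast | detector) ≈ 0.5243; P(burnt toast | detector, actual fire) ≈ 0.1514

P(detector) = 0.05*0.91*0.97 + 0.46*0.91*0.03 + 0.69*0.09*0.97 + 0.83*0.09*0.03 = 0.044135 + 0.012558 + 0.060237 + 0.002241 = 0.119171
Of this, 0.062478 comes from 0.060237 + 0.002241 (the burnt toast=true cases).
So P(burnt toast | detector) = 0.062478/0.119171 ≈ 0.5243.

Now also conditioning on actual fire=true:
P(detector | actual fire) = 0.46·0.91 + 0.83·0.09 = 0.418600 + 0.074700 = 0.493300
The burnt toast-present share is 0.83·0.09 = 0.074700.
So P(burnt toast | detector, actual fire) = 0.074700/0.493300 ≈ 0.1514.
This is intercausal reasoning (explaining away): once actual fire accounts for the detector, burnt toast becomes less likely.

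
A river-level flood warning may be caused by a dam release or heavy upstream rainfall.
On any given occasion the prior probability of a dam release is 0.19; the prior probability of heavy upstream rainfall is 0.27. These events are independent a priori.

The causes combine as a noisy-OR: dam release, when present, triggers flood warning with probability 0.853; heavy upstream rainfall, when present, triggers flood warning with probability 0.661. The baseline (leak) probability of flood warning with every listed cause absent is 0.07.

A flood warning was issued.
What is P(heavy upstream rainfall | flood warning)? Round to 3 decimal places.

Under noisy-OR, P(flood warning | causes) = 1 − (1−0.07)·∏(1−qᵢ) over the active causes.
Sum P(flood warning|·) weighted by the priors over the 4 (dam release, heavy upstream rainfall) configurations:
  P(flood warning) = 0.07×0.81×0.73 + 0.68473×0.81×0.27 + 0.86329×0.19×0.73 + 0.953655×0.19×0.27
        = 0.041391 + 0.149750 + 0.119738 + 0.048923 = 0.359802
Keeping only the heavy upstream rainfall-present terms gives 0.198673, so
  P(heavy upstream rainfall | flood warning) = 0.198673 / 0.359802 ≈ 0.552

P(heavy upstream rainfall | flood warning) ≈ 0.552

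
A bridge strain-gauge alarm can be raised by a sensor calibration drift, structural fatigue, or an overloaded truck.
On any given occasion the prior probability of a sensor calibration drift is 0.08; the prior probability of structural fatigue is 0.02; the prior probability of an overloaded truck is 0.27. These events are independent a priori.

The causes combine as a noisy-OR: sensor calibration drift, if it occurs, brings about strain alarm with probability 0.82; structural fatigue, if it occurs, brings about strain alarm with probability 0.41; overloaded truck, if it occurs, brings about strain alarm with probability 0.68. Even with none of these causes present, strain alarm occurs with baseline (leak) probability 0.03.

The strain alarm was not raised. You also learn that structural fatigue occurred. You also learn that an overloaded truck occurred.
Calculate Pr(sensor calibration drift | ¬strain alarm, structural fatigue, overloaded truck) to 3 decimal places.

Under noisy-OR, P(strain alarm | causes) = 1 − (1−0.03)·∏(1−qᵢ) over the active causes.
P(¬strain alarm | structural fatigue, overloaded truck) = 0.183136*0.92 + 0.032964*0.08 = 0.168485 + 0.002637 = 0.171122
Of this, 0.002637 comes from 0.032964*0.08 (the sensor calibration drift=true cases).
P(sensor calibration drift | ¬strain alarm, structural fatigue, overloaded truck) = 0.002637 / 0.171122 ≈ 0.015

Pr(sensor calibration drift | ¬strain alarm, structural fatigue, overloaded truck) ≈ 0.015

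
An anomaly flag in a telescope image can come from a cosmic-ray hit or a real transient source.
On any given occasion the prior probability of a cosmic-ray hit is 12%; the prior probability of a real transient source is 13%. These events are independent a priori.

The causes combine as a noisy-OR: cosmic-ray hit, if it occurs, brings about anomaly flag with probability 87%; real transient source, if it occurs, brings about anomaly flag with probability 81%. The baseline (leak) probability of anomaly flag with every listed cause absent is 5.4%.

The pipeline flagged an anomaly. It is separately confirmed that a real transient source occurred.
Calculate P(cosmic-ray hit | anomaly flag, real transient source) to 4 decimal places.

P(cosmic-ray hit | anomaly flag, real transient source) ≈ 0.1397

Under noisy-OR, P(anomaly flag | causes) = 1 − (1−0.054)·∏(1−qᵢ) over the active causes.
Enumerate both values of cosmic-ray hit and weight by the priors:
  P(anomaly flag | real transient source) = 0.82026×0.88 + 0.976634×0.12
        = 0.721829 + 0.117196 = 0.839025
Keeping only the cosmic-ray hit-present terms gives 0.117196, so
  P(cosmic-ray hit | anomaly flag, real transient source) = 0.117196 / 0.839025 ≈ 0.1397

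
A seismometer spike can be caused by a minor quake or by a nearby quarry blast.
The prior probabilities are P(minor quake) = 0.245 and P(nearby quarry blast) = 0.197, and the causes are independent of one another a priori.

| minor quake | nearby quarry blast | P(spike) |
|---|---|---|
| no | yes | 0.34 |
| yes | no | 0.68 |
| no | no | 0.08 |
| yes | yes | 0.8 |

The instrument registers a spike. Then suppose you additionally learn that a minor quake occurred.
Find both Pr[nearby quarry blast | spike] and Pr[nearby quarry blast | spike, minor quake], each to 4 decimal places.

Pr[nearby quarry blast | spike] ≈ 0.3285; Pr[nearby quarry blast | spike, minor quake] ≈ 0.2240

P(spike) = 0.08*0.755*0.803 + 0.34*0.755*0.197 + 0.68*0.245*0.803 + 0.8*0.245*0.197 = 0.048501 + 0.050570 + 0.133780 + 0.038612 = 0.271463
Restricting to configurations with nearby quarry blast present: 0.050570 + 0.038612 = 0.089182.
P(nearby quarry blast | spike) = 0.089182 / 0.271463 ≈ 0.3285

With the extra evidence:
P(spike | minor quake) = 0.68×0.803 + 0.8×0.197 = 0.546040 + 0.157600 = 0.703640
Restricting to configurations with nearby quarry blast present: 0.8×0.197 = 0.157600.
P(nearby quarry blast | spike, minor quake) = 0.157600 / 0.703640 ≈ 0.2240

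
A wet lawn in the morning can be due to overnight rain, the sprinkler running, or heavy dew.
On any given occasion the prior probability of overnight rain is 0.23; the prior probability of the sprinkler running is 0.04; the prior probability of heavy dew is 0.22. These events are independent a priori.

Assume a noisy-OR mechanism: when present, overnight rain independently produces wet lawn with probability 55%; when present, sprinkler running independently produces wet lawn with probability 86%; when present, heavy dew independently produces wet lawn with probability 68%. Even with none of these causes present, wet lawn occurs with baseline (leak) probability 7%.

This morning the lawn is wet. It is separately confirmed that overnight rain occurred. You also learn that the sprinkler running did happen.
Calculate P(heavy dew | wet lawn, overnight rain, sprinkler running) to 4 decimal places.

Under noisy-OR, P(wet lawn | causes) = 1 − (1−0.07)·∏(1−qᵢ) over the active causes.
For the numerator, keep only heavy dew=true terms: 0.981251×0.22 = 0.215875
Denominator P(wet lawn | overnight rain, sprinkler running): 0.94141×0.78 + 0.981251×0.22 = 0.950175
P(heavy dew | wet lawn, overnight rain, sprinkler running) = 0.215875/0.950175 ≈ 0.2272

P(heavy dew | wet lawn, overnight rain, sprinkler running) ≈ 0.2272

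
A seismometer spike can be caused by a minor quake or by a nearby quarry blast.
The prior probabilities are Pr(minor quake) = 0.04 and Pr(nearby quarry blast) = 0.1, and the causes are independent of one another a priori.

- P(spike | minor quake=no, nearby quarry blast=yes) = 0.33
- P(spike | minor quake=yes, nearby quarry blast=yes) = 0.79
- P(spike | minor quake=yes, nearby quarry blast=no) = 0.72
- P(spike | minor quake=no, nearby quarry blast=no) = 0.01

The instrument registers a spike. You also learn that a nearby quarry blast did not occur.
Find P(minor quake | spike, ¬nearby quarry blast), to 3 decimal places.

P(minor quake | spike, ¬nearby quarry blast) ≈ 0.750

Weight on minor quake=true, given the evidence: 0.72·0.04 = 0.028800
The normalizing constant is 0.01·0.96 + 0.72·0.04 = 0.038400
P(minor quake | spike, ¬nearby quarry blast) = 0.028800/0.038400 ≈ 0.750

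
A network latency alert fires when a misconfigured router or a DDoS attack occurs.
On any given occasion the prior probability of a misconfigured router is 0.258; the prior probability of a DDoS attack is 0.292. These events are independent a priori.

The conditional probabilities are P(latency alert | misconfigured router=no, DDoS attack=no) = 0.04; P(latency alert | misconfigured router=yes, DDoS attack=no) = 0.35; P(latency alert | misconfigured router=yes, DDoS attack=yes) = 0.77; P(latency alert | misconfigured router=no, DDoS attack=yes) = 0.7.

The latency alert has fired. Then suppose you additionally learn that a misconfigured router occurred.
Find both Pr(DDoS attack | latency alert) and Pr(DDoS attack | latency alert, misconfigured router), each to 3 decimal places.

Sum P(latency alert|·) weighted by the priors over the 4 (misconfigured router, DDoS attack) configurations:
  P(latency alert) = 0.04·0.742·0.708 + 0.7·0.742·0.292 + 0.35·0.258·0.708 + 0.77·0.258·0.292
        = 0.021013 + 0.151665 + 0.063932 + 0.058009 = 0.294619
Configurations with DDoS attack contribute 0.209674, so
  P(DDoS attack | latency alert) = 0.209674 / 0.294619 ≈ 0.712

With the extra evidence:
P(latency alert | misconfigured router) = 0.35·0.708 + 0.77·0.292 = 0.247800 + 0.224840 = 0.472640
Of this, 0.224840 comes from 0.77·0.292 (the DDoS attack=true cases).
P(DDoS attack | latency alert, misconfigured router) = 0.224840 / 0.472640 ≈ 0.476
— misconfigured router explains away the evidence for DDoS attack.

Pr(DDoS attack | latency alert) ≈ 0.712; Pr(DDoS attack | latency alert, misconfigured router) ≈ 0.476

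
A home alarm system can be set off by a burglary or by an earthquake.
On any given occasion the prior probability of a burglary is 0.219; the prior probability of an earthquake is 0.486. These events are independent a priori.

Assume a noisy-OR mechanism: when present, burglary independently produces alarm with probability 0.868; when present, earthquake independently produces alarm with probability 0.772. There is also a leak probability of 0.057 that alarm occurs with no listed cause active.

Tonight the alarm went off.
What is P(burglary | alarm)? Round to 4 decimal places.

P(burglary | alarm) ≈ 0.3863

Under noisy-OR, P(alarm | causes) = 1 − (1−0.057)·∏(1−qᵢ) over the active causes.
Weight on burglary=true, given the evidence: 0.098554 + 0.103413 = 0.201967
Denominator P(alarm): 0.057·0.781·0.514 + 0.784996·0.781·0.486 + 0.875524·0.219·0.514 + 0.971619·0.219·0.486 = 0.522807
P(burglary | alarm) = 0.201967/0.522807 ≈ 0.3863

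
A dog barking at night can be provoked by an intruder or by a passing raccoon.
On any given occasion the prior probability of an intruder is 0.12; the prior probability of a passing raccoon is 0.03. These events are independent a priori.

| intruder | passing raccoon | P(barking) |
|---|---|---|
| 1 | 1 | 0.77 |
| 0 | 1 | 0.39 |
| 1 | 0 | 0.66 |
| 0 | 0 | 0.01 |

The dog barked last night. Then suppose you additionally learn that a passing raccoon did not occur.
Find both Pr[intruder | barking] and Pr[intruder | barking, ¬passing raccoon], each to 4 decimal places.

Pr[intruder | barking] ≈ 0.8087; Pr[intruder | barking, ¬passing raccoon] ≈ 0.9000

By total probability over the 4 (intruder, passing raccoon) configurations:
  P(barking) = 0.01·0.88·0.97 + 0.39·0.88·0.03 + 0.66·0.12·0.97 + 0.77·0.12·0.03
        = 0.008536 + 0.010296 + 0.076824 + 0.002772 = 0.098428
Configurations with intruder contribute 0.079596, so
  P(intruder | barking) = 0.079596 / 0.098428 ≈ 0.8087

Now condition on the additional information:
Numerator (weight on configurations with intruder): 0.66·0.12 = 0.079200
Denominator P(barking | ¬passing raccoon): 0.01·0.88 + 0.66·0.12 = 0.088000
P(intruder | barking, ¬passing raccoon) = 0.079200/0.088000 ≈ 0.9000
Ruling out passing raccoon raises the posterior on intruder — the flip side of explaining away.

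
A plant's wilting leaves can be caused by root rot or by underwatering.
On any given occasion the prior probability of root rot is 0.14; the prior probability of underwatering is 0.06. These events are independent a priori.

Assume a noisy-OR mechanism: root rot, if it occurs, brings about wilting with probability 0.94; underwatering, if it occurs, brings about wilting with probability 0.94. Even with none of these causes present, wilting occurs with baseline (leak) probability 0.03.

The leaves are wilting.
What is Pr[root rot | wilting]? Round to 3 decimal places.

Pr[root rot | wilting] ≈ 0.645

Under noisy-OR, P(wilting | causes) = 1 − (1−0.03)·∏(1−qᵢ) over the active causes.
Sum P(wilting|·) weighted by the priors over the 4 (root rot, underwatering) configurations:
  P(wilting) = 0.03·0.86·0.94 + 0.9418·0.86·0.06 + 0.9418·0.14·0.94 + 0.996508·0.14·0.06
        = 0.024252 + 0.048597 + 0.123941 + 0.008371 = 0.205161
Configurations with root rot contribute 0.132312, so
  P(root rot | wilting) = 0.132312 / 0.205161 ≈ 0.645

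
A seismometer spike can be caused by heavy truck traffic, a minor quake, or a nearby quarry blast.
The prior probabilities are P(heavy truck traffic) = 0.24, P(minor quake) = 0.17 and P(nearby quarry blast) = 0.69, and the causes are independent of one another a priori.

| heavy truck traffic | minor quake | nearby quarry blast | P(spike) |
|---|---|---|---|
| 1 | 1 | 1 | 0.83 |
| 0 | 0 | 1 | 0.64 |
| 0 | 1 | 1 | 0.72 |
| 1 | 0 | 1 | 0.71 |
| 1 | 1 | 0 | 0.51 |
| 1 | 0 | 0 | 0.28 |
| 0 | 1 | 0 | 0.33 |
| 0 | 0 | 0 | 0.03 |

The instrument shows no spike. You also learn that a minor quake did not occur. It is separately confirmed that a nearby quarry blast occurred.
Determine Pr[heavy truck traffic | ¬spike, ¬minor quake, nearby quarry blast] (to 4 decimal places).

For the numerator, keep only heavy truck traffic=true terms: 0.29·0.24 = 0.069600
The normalizing constant is 0.36·0.76 + 0.29·0.24 = 0.343200
P(heavy truck traffic | ¬spike, ¬minor quake, nearby quarry blast) = 0.069600/0.343200 ≈ 0.2028

Pr[heavy truck traffic | ¬spike, ¬minor quake, nearby quarry blast] ≈ 0.2028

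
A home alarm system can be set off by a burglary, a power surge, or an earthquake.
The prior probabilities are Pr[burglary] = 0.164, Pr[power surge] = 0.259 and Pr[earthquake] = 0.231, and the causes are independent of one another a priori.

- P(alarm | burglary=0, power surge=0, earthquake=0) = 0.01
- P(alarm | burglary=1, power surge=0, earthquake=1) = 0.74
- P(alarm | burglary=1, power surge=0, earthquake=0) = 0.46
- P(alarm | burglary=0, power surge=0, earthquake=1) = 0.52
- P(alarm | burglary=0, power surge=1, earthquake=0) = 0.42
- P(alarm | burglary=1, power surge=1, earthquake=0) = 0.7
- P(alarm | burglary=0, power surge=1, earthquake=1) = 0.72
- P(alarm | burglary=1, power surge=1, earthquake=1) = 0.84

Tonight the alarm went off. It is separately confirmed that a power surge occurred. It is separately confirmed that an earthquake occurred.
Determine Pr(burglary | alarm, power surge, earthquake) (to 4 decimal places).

P(alarm | power surge, earthquake) = 0.72·0.836 + 0.84·0.164 = 0.601920 + 0.137760 = 0.739680
The burglary-present share is 0.84·0.164 = 0.137760.
So P(burglary | alarm, power surge, earthquake) = 0.137760/0.739680 ≈ 0.1862.

Pr(burglary | alarm, power surge, earthquake) ≈ 0.1862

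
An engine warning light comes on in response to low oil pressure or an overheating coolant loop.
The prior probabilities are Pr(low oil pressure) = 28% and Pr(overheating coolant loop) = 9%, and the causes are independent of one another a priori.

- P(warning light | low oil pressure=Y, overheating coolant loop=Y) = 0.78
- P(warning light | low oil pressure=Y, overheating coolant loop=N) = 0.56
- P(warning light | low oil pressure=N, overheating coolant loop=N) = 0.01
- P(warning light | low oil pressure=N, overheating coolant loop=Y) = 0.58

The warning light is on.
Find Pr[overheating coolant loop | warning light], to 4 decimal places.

Pr[overheating coolant loop | warning light] ≈ 0.2772

P(warning light) = 0.01*0.72*0.91 + 0.58*0.72*0.09 + 0.56*0.28*0.91 + 0.78*0.28*0.09 = 0.006552 + 0.037584 + 0.142688 + 0.019656 = 0.206480
The overheating coolant loop-present share is 0.037584 + 0.019656 = 0.057240.
Hence the posterior is 0.057240/0.206480 ≈ 0.2772.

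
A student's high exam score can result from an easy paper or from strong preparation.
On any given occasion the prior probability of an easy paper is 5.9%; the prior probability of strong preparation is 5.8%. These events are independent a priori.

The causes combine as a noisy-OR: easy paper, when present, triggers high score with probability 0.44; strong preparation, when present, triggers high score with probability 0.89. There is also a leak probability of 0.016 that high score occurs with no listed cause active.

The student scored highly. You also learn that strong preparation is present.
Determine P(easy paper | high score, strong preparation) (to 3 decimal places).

Under noisy-OR, P(high score | causes) = 1 − (1−0.016)·∏(1−qᵢ) over the active causes.
P(high score | strong preparation) = 0.89176*0.941 + 0.939386*0.059 = 0.839146 + 0.055424 = 0.894570
Restricting to configurations with easy paper present: 0.939386*0.059 = 0.055424.
Hence the posterior is 0.055424/0.894570 ≈ 0.062.

P(easy paper | high score, strong preparation) ≈ 0.062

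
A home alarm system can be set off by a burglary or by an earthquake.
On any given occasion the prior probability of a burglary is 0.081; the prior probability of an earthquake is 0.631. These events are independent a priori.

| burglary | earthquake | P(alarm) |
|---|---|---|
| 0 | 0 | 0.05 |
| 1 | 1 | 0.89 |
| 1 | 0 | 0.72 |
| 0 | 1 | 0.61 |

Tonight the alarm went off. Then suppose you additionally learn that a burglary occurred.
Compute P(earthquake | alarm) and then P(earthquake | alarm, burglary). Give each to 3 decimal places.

By total probability over the 4 (burglary, earthquake) configurations:
  P(alarm) = 0.05×0.919×0.369 + 0.61×0.919×0.631 + 0.72×0.081×0.369 + 0.89×0.081×0.631
        = 0.016956 + 0.353732 + 0.021520 + 0.045489 = 0.437697
The terms with earthquake present sum to 0.399221, so
  P(earthquake | alarm) = 0.399221 / 0.437697 ≈ 0.912

With the extra evidence:
Enumerate both values of earthquake and weight by the priors:
  P(alarm | burglary) = 0.72×0.369 + 0.89×0.631
        = 0.265680 + 0.561590 = 0.827270
Keeping only the earthquake-present terms gives 0.561590, so
  P(earthquake | alarm, burglary) = 0.561590 / 0.827270 ≈ 0.679

P(earthquake | alarm) ≈ 0.912; P(earthquake | alarm, burglary) ≈ 0.679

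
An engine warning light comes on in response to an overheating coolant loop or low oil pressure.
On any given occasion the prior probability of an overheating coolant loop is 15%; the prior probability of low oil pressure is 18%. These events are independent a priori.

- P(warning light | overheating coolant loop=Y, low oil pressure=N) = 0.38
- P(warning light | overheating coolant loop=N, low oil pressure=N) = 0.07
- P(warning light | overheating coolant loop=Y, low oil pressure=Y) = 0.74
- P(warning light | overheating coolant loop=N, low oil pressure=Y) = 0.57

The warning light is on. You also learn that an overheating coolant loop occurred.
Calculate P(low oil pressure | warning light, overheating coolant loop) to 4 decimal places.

P(warning light | overheating coolant loop) = 0.38·0.82 + 0.74·0.18 = 0.311600 + 0.133200 = 0.444800
Of this, 0.133200 comes from 0.74·0.18 (the low oil pressure=true cases).
P(low oil pressure | warning light, overheating coolant loop) = 0.133200 / 0.444800 ≈ 0.2995

P(low oil pressure | warning light, overheating coolant loop) ≈ 0.2995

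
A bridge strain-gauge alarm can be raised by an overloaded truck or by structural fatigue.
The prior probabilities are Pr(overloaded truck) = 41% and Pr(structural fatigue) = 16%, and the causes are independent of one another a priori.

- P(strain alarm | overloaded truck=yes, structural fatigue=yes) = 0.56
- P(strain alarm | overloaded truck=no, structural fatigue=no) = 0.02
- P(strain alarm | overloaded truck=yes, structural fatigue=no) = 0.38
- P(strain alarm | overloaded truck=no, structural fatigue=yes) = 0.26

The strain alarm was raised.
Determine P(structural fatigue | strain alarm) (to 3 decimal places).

P(structural fatigue | strain alarm) ≈ 0.303

P(strain alarm) = 0.02×0.59×0.84 + 0.26×0.59×0.16 + 0.38×0.41×0.84 + 0.56×0.41×0.16 = 0.009912 + 0.024544 + 0.130872 + 0.036736 = 0.202064
Restricting to configurations with structural fatigue present: 0.024544 + 0.036736 = 0.061280.
P(structural fatigue | strain alarm) = 0.061280 / 0.202064 ≈ 0.303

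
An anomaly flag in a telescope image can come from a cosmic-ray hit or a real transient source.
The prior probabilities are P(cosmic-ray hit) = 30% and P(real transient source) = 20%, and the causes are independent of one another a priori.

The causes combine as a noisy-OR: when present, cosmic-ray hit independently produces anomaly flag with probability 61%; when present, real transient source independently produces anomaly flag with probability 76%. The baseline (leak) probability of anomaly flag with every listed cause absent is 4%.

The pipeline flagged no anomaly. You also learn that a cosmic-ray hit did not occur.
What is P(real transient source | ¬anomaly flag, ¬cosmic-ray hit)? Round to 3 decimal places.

Under noisy-OR, P(anomaly flag | causes) = 1 − (1−0.04)·∏(1−qᵢ) over the active causes.
P(¬anomaly flag | ¬cosmic-ray hit) = 0.96×0.8 + 0.2304×0.2 = 0.768000 + 0.046080 = 0.814080
Restricting to configurations with real transient source present: 0.2304×0.2 = 0.046080.
So P(real transient source | ¬anomaly flag, ¬cosmic-ray hit) = 0.046080/0.814080 ≈ 0.057.

P(real transient source | ¬anomaly flag, ¬cosmic-ray hit) ≈ 0.057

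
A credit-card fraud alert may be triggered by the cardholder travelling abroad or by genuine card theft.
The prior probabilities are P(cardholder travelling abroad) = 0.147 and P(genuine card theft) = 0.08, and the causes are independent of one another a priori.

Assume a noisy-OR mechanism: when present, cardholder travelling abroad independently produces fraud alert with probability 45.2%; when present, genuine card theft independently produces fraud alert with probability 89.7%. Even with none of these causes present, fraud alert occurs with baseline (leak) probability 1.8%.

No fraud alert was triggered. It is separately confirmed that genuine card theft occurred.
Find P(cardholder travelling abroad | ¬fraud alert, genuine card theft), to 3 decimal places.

Under noisy-OR, P(fraud alert | causes) = 1 − (1−0.018)·∏(1−qᵢ) over the active causes.
Weight on cardholder travelling abroad=true, given the evidence: 0.055428·0.147 = 0.008148
The normalizing constant is 0.101146·0.853 + 0.055428·0.147 = 0.094426
Posterior = 0.008148 / 0.094426 ≈ 0.086

P(cardholder travelling abroad | ¬fraud alert, genuine card theft) ≈ 0.086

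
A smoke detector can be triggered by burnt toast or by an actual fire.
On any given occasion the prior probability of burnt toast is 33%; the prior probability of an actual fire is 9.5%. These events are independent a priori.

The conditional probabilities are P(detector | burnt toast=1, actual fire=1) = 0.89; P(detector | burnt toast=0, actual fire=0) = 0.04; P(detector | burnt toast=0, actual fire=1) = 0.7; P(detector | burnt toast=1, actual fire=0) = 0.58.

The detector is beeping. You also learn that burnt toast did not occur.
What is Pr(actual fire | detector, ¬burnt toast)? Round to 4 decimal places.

Pr(actual fire | detector, ¬burnt toast) ≈ 0.6475

P(detector | ¬burnt toast) = 0.04×0.905 + 0.7×0.095 = 0.036200 + 0.066500 = 0.102700
The actual fire-present share is 0.7×0.095 = 0.066500.
Hence the posterior is 0.066500/0.102700 ≈ 0.6475.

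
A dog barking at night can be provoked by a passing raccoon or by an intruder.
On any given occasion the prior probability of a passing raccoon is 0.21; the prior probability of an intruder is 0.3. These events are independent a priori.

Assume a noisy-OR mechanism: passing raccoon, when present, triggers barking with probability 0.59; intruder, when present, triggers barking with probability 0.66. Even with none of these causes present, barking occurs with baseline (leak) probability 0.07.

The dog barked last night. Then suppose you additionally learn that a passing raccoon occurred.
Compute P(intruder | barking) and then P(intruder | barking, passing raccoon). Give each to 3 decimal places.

Under noisy-OR, P(barking | causes) = 1 − (1−0.07)·∏(1−qᵢ) over the active causes.
P(barking) = 0.07*0.79*0.7 + 0.6838*0.79*0.3 + 0.6187*0.21*0.7 + 0.870358*0.21*0.3 = 0.038710 + 0.162061 + 0.090949 + 0.054833 = 0.346553
Restricting to configurations with intruder present: 0.162061 + 0.054833 = 0.216894.
P(intruder | barking) = 0.216894 / 0.346553 ≈ 0.626

Now condition on the additional information:
Numerator (weight on configurations with intruder): 0.870358×0.3 = 0.261107
Normalizer over all consistent configurations: 0.6187×0.7 + 0.870358×0.3 = 0.694197
Posterior = 0.261107 / 0.694197 ≈ 0.376

P(intruder | barking) ≈ 0.626; P(intruder | barking, passing raccoon) ≈ 0.376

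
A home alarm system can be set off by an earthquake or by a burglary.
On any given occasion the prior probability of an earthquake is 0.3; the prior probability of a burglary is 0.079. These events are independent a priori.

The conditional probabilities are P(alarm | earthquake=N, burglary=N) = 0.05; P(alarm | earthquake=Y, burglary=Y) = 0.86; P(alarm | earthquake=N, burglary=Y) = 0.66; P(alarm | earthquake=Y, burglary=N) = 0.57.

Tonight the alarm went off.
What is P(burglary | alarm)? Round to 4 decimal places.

P(burglary | alarm) ≈ 0.2307

Sum P(alarm|·) weighted by the priors over the 4 (earthquake, burglary) configurations:
  P(alarm) = 0.05×0.7×0.921 + 0.66×0.7×0.079 + 0.57×0.3×0.921 + 0.86×0.3×0.079
        = 0.032235 + 0.036498 + 0.157491 + 0.020382 = 0.246606
The terms with burglary present sum to 0.056880, so
  P(burglary | alarm) = 0.056880 / 0.246606 ≈ 0.2307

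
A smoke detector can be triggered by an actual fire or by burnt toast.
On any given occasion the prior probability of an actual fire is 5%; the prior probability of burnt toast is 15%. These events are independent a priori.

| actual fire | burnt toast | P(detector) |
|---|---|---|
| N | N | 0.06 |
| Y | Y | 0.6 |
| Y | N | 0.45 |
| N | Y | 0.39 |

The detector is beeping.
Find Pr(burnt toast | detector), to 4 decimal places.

Pr(burnt toast | detector) ≈ 0.4706

Sum P(detector|·) weighted by the priors over the 4 (actual fire, burnt toast) configurations:
  P(detector) = 0.06*0.95*0.85 + 0.39*0.95*0.15 + 0.45*0.05*0.85 + 0.6*0.05*0.15
        = 0.048450 + 0.055575 + 0.019125 + 0.004500 = 0.127650
Configurations with burnt toast contribute 0.060075, so
  P(burnt toast | detector) = 0.060075 / 0.127650 ≈ 0.4706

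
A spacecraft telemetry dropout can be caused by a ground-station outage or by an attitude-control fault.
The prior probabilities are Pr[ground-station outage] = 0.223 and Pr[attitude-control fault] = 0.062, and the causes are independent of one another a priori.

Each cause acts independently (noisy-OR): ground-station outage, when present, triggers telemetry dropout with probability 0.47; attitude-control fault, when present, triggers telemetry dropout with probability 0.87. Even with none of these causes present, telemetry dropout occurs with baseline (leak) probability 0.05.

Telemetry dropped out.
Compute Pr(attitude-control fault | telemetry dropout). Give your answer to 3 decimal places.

Pr(attitude-control fault | telemetry dropout) ≈ 0.282

Under noisy-OR, P(telemetry dropout | causes) = 1 − (1−0.05)·∏(1−qᵢ) over the active causes.
Numerator (weight on configurations with attitude-control fault): 0.042225 + 0.012921 = 0.055146
Normalizer over all consistent configurations: 0.05×0.777×0.938 + 0.8765×0.777×0.062 + 0.4965×0.223×0.938 + 0.934545×0.223×0.062 = 0.195442
P(attitude-control fault | telemetry dropout) = 0.055146/0.195442 ≈ 0.282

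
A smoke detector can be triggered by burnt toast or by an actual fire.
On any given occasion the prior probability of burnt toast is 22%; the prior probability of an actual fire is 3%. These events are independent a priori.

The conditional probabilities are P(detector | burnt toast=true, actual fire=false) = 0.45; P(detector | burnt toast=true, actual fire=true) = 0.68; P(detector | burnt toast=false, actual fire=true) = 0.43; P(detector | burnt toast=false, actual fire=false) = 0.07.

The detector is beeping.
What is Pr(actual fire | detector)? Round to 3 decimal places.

P(detector) = 0.07×0.78×0.97 + 0.43×0.78×0.03 + 0.45×0.22×0.97 + 0.68×0.22×0.03 = 0.052962 + 0.010062 + 0.096030 + 0.004488 = 0.163542
Restricting to configurations with actual fire present: 0.010062 + 0.004488 = 0.014550.
P(actual fire | detector) = 0.014550 / 0.163542 ≈ 0.089

Pr(actual fire | detector) ≈ 0.089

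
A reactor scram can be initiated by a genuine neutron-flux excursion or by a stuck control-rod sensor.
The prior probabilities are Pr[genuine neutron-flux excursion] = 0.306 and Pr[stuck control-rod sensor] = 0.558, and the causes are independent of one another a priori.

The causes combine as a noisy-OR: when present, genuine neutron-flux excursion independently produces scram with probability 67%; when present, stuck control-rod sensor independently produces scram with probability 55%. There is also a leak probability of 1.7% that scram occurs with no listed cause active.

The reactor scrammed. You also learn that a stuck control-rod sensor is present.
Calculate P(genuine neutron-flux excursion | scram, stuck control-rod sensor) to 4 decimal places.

P(genuine neutron-flux excursion | scram, stuck control-rod sensor) ≈ 0.4031

Under noisy-OR, P(scram | causes) = 1 − (1−0.017)·∏(1−qᵢ) over the active causes.
P(scram | stuck control-rod sensor) = 0.55765·0.694 + 0.854025·0.306 = 0.387009 + 0.261332 = 0.648341
Restricting to configurations with genuine neutron-flux excursion present: 0.854025·0.306 = 0.261332.
So P(genuine neutron-flux excursion | scram, stuck control-rod sensor) = 0.261332/0.648341 ≈ 0.4031.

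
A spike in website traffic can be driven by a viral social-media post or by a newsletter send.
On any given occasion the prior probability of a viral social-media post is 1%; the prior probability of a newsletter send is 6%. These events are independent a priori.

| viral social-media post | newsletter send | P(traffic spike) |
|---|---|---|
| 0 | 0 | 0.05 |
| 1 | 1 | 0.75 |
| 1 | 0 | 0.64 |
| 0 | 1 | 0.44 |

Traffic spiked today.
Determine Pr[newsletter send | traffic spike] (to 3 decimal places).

Numerator (weight on configurations with newsletter send): 0.026136 + 0.000450 = 0.026586
The normalizing constant is 0.05×0.99×0.94 + 0.44×0.99×0.06 + 0.64×0.01×0.94 + 0.75×0.01×0.06 = 0.079132
P(newsletter send | traffic spike) = 0.026586/0.079132 ≈ 0.336

Pr[newsletter send | traffic spike] ≈ 0.336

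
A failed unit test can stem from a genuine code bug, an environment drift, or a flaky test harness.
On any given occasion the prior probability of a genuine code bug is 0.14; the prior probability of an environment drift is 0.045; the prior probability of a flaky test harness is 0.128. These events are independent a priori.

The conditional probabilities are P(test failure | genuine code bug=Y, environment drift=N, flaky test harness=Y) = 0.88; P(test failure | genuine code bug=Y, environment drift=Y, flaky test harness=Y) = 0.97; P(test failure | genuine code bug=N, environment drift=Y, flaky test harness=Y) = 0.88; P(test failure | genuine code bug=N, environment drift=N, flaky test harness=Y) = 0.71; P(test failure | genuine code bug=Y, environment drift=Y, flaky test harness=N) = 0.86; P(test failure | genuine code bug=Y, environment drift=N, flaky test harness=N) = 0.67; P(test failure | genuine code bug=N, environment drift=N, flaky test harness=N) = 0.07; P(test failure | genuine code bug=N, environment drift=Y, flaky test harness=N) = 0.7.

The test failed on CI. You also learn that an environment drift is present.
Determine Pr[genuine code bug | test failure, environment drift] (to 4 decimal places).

Pr[genuine code bug | test failure, environment drift] ≈ 0.1644

P(test failure | environment drift) = 0.7·0.86·0.872 + 0.88·0.86·0.128 + 0.86·0.14·0.872 + 0.97·0.14·0.128 = 0.524944 + 0.096870 + 0.104989 + 0.017382 = 0.744185
Restricting to configurations with genuine code bug present: 0.104989 + 0.017382 = 0.122371.
So P(genuine code bug | test failure, environment drift) = 0.122371/0.744185 ≈ 0.1644.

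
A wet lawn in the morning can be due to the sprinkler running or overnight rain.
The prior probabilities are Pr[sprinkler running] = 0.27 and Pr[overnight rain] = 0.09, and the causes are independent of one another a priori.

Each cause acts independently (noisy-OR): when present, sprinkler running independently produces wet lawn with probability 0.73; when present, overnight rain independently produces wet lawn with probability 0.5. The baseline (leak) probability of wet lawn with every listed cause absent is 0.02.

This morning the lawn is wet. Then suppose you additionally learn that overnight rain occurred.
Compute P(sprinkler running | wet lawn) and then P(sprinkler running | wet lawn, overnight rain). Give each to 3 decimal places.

Under noisy-OR, P(wet lawn | causes) = 1 − (1−0.02)·∏(1−qᵢ) over the active causes.
Sum P(wet lawn|·) weighted by the priors over the 4 (sprinkler running, overnight rain) configurations:
  P(wet lawn) = 0.02·0.73·0.91 + 0.51·0.73·0.09 + 0.7354·0.27·0.91 + 0.8677·0.27·0.09
        = 0.013286 + 0.033507 + 0.180688 + 0.021085 = 0.248566
Keeping only the sprinkler running-present terms gives 0.201773, so
  P(sprinkler running | wet lawn) = 0.201773 / 0.248566 ≈ 0.812

Now also conditioning on overnight rain=true:
P(wet lawn | overnight rain) = 0.51·0.73 + 0.8677·0.27 = 0.372300 + 0.234279 = 0.606579
Restricting to configurations with sprinkler running present: 0.8677·0.27 = 0.234279.
P(sprinkler running | wet lawn, overnight rain) = 0.234279 / 0.606579 ≈ 0.386
This is intercausal reasoning (explaining away): once overnight rain accounts for the wet lawn, sprinkler running becomes less likely.

P(sprinkler running | wet lawn) ≈ 0.812; P(sprinkler running | wet lawn, overnight rain) ≈ 0.386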